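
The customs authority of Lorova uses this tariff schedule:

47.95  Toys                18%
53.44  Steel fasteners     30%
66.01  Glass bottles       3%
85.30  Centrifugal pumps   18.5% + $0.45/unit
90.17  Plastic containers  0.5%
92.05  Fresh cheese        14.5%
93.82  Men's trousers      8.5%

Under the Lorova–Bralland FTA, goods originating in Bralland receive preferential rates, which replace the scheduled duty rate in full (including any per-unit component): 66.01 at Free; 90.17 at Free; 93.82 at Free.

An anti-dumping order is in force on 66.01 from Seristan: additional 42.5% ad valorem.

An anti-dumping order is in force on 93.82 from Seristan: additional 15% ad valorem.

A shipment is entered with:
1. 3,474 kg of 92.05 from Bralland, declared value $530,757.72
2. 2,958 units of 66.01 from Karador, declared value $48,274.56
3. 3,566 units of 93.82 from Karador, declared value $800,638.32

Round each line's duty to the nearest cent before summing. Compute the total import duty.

Line 1 (92.05, Bralland, 3,474 kg, $530,757.72):
Base rate for 92.05 is 14.5%.
Origin Bralland is the FTA partner but 92.05 is not on the preference list; base rate stands.
Duty = $530,757.72 × 14.5% = $76,959.87.
Line 2 (66.01, Karador, 2,958 units, $48,274.56):
Base rate for 66.01 is 3%.
66.01 has an FTA preferential rate, but origin Karador is not Bralland; base rate stands.
The additional-duty order on 66.01 targets Seristan, not Karador; it does not apply.
Duty = $48,274.56 × 3% = $1,448.24.
Line 3 (93.82, Karador, 3,566 units, $800,638.32):
Base rate for 93.82 is 8.5%.
93.82 has an FTA preferential rate, but origin Karador is not Bralland; base rate stands.
The additional-duty order on 93.82 targets Seristan, not Karador; it does not apply.
Duty = $800,638.32 × 8.5% = $68,054.26.
Total = $76,959.87 + $1,448.24 + $68,054.26 = $146,462.37.

$146,462.37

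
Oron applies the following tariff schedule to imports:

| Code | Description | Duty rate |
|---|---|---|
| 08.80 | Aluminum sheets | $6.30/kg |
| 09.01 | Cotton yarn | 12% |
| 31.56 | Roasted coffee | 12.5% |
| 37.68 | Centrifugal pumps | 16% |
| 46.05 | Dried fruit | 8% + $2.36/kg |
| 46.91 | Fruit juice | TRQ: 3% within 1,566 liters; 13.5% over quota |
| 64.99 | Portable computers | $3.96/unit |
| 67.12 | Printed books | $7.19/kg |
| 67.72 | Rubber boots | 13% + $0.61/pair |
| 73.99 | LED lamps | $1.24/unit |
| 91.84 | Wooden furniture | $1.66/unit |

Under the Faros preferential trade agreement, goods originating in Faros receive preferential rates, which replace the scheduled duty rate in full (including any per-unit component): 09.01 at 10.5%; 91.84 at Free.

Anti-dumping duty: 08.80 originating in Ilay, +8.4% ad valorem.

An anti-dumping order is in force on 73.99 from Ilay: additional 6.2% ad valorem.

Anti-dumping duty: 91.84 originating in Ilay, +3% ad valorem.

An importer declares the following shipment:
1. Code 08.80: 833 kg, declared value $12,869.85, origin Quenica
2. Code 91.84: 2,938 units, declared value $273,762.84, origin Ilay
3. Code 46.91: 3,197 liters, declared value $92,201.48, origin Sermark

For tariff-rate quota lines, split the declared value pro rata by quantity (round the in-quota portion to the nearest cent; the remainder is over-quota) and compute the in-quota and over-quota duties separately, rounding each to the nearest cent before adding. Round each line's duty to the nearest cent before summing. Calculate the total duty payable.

$26,042.91

Line 1 (08.80, Quenica, 833 kg, $12,869.85):
Base rate for 08.80 is $6.30/kg.
The additional-duty order on 08.80 targets Ilay, not Quenica; it does not apply.
Duty = 833 × $6.30 = $5,247.90.
Line 2 (91.84, Ilay, 2,938 units, $273,762.84):
Base rate for 91.84 is $1.66/unit.
91.84 has an FTA preferential rate, but origin Ilay is not Faros; base rate stands.
Additional duty on 91.84 from Ilay: +3% ad valorem. Applied ad valorem rate = 3%.
Duty = $273,762.84 × 3% + 2,938 × $1.66 = $13,089.97.
Line 3 (46.91, Sermark, 3,197 liters, $92,201.48):
Code 46.91 is under a tariff-rate quota (threshold 1,566 liters). In-quota: 1,566 liters at 3%; over-quota: 1,631 liters at 13.5%.
Pro-rata value split: in-quota = $92,201.48 × 1,566/3,197 = $45,163.44; over-quota = $92,201.48 − $45,163.44 = $47,038.04.
In-quota duty = $45,163.44 × 3% = $1,354.90. Over-quota duty = $47,038.04 × 13.5% = $6,350.14.
Line duty = $1,354.90 + $6,350.14 = $7,705.04.
Total = $5,247.90 + $13,089.97 + $7,705.04 = $26,042.91.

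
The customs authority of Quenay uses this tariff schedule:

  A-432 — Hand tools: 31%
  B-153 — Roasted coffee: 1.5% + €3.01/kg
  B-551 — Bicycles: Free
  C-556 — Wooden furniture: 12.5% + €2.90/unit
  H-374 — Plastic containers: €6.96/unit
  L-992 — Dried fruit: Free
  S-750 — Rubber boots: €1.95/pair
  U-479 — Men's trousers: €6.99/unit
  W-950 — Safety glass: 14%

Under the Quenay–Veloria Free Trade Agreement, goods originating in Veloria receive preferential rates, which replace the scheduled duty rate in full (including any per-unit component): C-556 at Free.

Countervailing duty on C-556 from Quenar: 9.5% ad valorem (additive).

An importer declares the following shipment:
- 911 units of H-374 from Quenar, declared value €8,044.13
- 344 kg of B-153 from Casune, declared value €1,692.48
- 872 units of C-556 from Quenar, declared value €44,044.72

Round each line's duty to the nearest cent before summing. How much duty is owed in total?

Line 1 (H-374, Quenar, 911 units, €8,044.13):
Base rate for H-374 is €6.96/unit.
Duty = 911 × €6.96 = €6,340.56.
Line 2 (B-153, Casune, 344 kg, €1,692.48):
Base rate for B-153 is 1.5% + €3.01/kg.
Duty = €1,692.48 × 1.5% + 344 × €3.01 = €1,060.83.
Line 3 (C-556, Quenar, 872 units, €44,044.72):
Base rate for C-556 is 12.5% + €2.90/unit.
C-556 has an FTA preferential rate, but origin Quenar is not Veloria; base rate stands.
Additional duty on C-556 from Quenar: +9.5%. Applied ad valorem rate: 12.5% + 9.5% = 22%.
Duty = €44,044.72 × 22% + 872 × €2.90 = €12,218.64.
Total = €6,340.56 + €1,060.83 + €12,218.64 = €19,620.03.

€19,620.03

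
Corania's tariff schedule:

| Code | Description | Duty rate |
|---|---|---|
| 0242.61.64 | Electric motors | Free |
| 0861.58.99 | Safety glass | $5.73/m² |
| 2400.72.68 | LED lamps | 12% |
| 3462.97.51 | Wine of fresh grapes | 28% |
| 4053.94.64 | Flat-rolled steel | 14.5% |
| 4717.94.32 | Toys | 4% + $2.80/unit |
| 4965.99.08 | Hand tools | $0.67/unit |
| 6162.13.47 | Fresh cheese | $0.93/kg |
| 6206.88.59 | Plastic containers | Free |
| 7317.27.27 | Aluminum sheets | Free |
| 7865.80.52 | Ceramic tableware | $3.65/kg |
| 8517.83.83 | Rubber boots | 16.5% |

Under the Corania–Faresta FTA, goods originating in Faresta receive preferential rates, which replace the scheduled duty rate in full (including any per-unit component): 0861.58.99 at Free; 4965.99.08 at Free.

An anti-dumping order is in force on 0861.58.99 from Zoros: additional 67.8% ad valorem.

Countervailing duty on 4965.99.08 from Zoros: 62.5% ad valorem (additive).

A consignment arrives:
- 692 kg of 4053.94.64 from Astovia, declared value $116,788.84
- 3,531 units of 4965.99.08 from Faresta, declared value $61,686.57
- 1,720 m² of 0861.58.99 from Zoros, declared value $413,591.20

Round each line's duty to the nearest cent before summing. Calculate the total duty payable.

Line 1 (4053.94.64, Astovia, 692 kg, $116,788.84):
Base rate for 4053.94.64 is 14.5%.
Duty = $116,788.84 × 14.5% = $16,934.38.
Line 2 (4965.99.08, Faresta, 3,531 units, $61,686.57):
Base rate for 4965.99.08 is $0.67/unit.
Origin Faresta qualifies under the Corania–Faresta agreement and 4965.99.08 is covered: preferential rate Free applies instead.
The additional-duty order on 4965.99.08 targets Zoros, not Faresta; it does not apply.
Duty = $61,686.57 × 0% = $0.00.
Line 3 (0861.58.99, Zoros, 1,720 m², $413,591.20):
Base rate for 0861.58.99 is $5.73/m².
0861.58.99 has an FTA preferential rate, but origin Zoros is not Faresta; base rate stands.
Additional duty on 0861.58.99 from Zoros: +67.8% ad valorem. Applied ad valorem rate = 67.8%.
Duty = $413,591.20 × 67.8% + 1,720 × $5.73 = $290,270.43.
Total = $16,934.38 + $0.00 + $290,270.43 = $307,204.81.

$307,204.81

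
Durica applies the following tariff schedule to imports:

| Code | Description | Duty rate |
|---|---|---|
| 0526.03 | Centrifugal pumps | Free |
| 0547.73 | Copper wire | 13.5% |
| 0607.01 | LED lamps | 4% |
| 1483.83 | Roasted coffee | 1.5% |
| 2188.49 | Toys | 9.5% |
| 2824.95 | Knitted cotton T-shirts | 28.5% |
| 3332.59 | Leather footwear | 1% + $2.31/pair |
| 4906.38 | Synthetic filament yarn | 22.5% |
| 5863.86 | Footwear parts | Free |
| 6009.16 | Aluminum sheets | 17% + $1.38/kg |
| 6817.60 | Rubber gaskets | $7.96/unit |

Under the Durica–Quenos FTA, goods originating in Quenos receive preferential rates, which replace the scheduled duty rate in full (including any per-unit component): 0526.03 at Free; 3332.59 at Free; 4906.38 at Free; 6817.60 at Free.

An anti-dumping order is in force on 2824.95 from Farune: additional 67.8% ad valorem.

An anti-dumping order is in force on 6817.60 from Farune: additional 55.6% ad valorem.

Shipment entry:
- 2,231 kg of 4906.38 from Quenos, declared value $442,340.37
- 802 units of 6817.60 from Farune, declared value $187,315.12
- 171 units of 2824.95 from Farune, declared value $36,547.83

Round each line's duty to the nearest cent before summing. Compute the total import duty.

$145,726.69

Line 1 (4906.38, Quenos, 2,231 kg, $442,340.37):
Base rate for 4906.38 is 22.5%.
Origin Quenos qualifies under the Durica–Quenos agreement and 4906.38 is covered: preferential rate Free applies instead.
Duty = $442,340.37 × 0% = $0.00.
Line 2 (6817.60, Farune, 802 units, $187,315.12):
Base rate for 6817.60 is $7.96/unit.
6817.60 has an FTA preferential rate, but origin Farune is not Quenos; base rate stands.
Additional duty on 6817.60 from Farune: +55.6% ad valorem. Applied ad valorem rate = 55.6%.
Duty = $187,315.12 × 55.6% + 802 × $7.96 = $110,531.13.
Line 3 (2824.95, Farune, 171 units, $36,547.83):
Base rate for 2824.95 is 28.5%.
Additional duty on 2824.95 from Farune: +67.8%. Applied ad valorem rate: 28.5% + 67.8% = 96.3%.
Duty = $36,547.83 × 96.3% = $35,195.56.
Total = $0.00 + $110,531.13 + $35,195.56 = $145,726.69.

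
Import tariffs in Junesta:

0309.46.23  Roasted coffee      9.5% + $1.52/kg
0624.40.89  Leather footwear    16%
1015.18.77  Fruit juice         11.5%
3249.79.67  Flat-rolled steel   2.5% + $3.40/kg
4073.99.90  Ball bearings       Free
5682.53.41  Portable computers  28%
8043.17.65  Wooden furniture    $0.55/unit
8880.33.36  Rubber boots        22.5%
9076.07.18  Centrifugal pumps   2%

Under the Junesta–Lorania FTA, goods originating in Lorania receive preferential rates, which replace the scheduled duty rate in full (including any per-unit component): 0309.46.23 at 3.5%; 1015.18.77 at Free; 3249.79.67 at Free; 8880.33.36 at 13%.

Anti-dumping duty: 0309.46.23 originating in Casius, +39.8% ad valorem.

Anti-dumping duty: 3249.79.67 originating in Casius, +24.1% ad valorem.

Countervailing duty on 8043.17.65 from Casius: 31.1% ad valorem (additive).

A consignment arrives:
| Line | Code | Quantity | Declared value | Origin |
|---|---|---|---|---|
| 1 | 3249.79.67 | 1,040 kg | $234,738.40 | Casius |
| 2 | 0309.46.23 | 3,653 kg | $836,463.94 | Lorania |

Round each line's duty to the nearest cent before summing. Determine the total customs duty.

Line 1 (3249.79.67, Casius, 1,040 kg, $234,738.40):
Base rate for 3249.79.67 is 2.5% + $3.40/kg.
3249.79.67 has an FTA preferential rate, but origin Casius is not Lorania; base rate stands.
Additional duty on 3249.79.67 from Casius: +24.1%. Applied ad valorem rate: 2.5% + 24.1% = 26.6%.
Duty = $234,738.40 × 26.6% + 1,040 × $3.40 = $65,976.41.
Line 2 (0309.46.23, Lorania, 3,653 kg, $836,463.94):
Base rate for 0309.46.23 is 9.5% + $1.52/kg.
Origin Lorania qualifies under the Junesta–Lorania agreement and 0309.46.23 is covered: preferential rate 3.5% applies instead.
The additional-duty order on 0309.46.23 targets Casius, not Lorania; it does not apply.
Duty = $836,463.94 × 3.5% = $29,276.24.
Total = $65,976.41 + $29,276.24 = $95,252.65.

$95,252.65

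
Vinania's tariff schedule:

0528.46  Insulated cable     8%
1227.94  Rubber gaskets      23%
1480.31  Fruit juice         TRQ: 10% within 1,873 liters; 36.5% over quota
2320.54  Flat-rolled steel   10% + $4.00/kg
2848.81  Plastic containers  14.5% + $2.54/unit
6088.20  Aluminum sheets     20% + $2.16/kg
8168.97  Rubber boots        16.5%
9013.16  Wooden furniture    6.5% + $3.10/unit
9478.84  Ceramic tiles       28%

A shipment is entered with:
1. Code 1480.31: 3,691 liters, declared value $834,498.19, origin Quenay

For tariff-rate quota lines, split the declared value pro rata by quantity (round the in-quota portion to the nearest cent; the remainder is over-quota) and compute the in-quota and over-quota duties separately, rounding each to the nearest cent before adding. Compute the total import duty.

$192,373.20

Line 1 (1480.31, Quenay, 3,691 liters, $834,498.19):
Code 1480.31 is under a tariff-rate quota (threshold 1,873 liters). In-quota: 1,873 liters at 10%; over-quota: 1,818 liters at 36.5%.
Pro-rata value split: in-quota = $834,498.19 × 1,873/3,691 = $423,466.57; over-quota = $834,498.19 − $423,466.57 = $411,031.62.
In-quota duty = $423,466.57 × 10% = $42,346.66. Over-quota duty = $411,031.62 × 36.5% = $150,026.54.
Line duty = $42,346.66 + $150,026.54 = $192,373.20.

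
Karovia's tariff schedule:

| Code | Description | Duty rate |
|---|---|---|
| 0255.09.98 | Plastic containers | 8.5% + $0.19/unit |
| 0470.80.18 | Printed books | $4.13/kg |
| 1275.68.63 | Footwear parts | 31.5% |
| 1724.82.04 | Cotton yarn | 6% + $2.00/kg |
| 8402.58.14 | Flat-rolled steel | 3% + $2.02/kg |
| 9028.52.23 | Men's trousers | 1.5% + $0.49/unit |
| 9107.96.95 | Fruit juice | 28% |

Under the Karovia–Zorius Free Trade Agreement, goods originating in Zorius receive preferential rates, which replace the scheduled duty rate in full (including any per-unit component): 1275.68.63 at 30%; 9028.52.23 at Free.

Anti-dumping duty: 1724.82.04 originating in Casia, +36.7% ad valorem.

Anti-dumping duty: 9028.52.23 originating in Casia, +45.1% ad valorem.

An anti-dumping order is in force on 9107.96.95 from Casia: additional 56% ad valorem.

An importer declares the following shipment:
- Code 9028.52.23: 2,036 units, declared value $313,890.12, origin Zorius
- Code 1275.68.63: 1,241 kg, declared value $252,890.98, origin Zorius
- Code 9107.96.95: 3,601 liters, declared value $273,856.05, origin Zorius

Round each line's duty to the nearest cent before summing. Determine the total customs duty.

$152,546.98

Line 1 (9028.52.23, Zorius, 2,036 units, $313,890.12):
Base rate for 9028.52.23 is 1.5% + $0.49/unit.
Origin Zorius qualifies under the Karovia–Zorius agreement and 9028.52.23 is covered: preferential rate Free applies instead.
The additional-duty order on 9028.52.23 targets Casia, not Zorius; it does not apply.
Duty = $313,890.12 × 0% = $0.00.
Line 2 (1275.68.63, Zorius, 1,241 kg, $252,890.98):
Base rate for 1275.68.63 is 31.5%.
Origin Zorius qualifies under the Karovia–Zorius agreement and 1275.68.63 is covered: preferential rate 30% applies instead.
Duty = $252,890.98 × 30% = $75,867.29.
Line 3 (9107.96.95, Zorius, 3,601 liters, $273,856.05):
Base rate for 9107.96.95 is 28%.
Origin Zorius is the FTA partner but 9107.96.95 is not on the preference list; base rate stands.
The additional-duty order on 9107.96.95 targets Casia, not Zorius; it does not apply.
Duty = $273,856.05 × 28% = $76,679.69.
Total = $0.00 + $75,867.29 + $76,679.69 = $152,546.98.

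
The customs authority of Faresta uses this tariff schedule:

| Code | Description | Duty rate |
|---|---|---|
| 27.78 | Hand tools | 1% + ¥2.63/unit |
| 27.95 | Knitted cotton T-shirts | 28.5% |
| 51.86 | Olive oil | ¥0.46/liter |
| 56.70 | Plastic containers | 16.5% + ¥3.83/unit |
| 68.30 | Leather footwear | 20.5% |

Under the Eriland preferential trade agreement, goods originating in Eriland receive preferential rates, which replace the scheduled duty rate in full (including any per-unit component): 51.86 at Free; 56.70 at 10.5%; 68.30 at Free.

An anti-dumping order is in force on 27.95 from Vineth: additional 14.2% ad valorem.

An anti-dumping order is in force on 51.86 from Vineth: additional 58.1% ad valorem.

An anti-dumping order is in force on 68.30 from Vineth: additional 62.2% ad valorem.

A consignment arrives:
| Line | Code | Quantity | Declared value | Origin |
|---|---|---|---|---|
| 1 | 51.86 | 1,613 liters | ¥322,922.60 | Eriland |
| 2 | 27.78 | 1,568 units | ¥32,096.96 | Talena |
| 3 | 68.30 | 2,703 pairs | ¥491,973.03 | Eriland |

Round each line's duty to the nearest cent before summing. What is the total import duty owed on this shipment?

Line 1 (51.86, Eriland, 1,613 liters, ¥322,922.60):
Base rate for 51.86 is ¥0.46/liter.
Origin Eriland qualifies under the Faresta–Eriland agreement and 51.86 is covered: preferential rate Free applies instead.
The additional-duty order on 51.86 targets Vineth, not Eriland; it does not apply.
Duty = ¥322,922.60 × 0% = ¥0.00.
Line 2 (27.78, Talena, 1,568 units, ¥32,096.96):
Base rate for 27.78 is 1% + ¥2.63/unit.
Duty = ¥32,096.96 × 1% + 1,568 × ¥2.63 = ¥4,444.81.
Line 3 (68.30, Eriland, 2,703 pairs, ¥491,973.03):
Base rate for 68.30 is 20.5%.
Origin Eriland qualifies under the Faresta–Eriland agreement and 68.30 is covered: preferential rate Free applies instead.
The additional-duty order on 68.30 targets Vineth, not Eriland; it does not apply.
Duty = ¥491,973.03 × 0% = ¥0.00.
Total = ¥0.00 + ¥4,444.81 + ¥0.00 = ¥4,444.81.

¥4,444.81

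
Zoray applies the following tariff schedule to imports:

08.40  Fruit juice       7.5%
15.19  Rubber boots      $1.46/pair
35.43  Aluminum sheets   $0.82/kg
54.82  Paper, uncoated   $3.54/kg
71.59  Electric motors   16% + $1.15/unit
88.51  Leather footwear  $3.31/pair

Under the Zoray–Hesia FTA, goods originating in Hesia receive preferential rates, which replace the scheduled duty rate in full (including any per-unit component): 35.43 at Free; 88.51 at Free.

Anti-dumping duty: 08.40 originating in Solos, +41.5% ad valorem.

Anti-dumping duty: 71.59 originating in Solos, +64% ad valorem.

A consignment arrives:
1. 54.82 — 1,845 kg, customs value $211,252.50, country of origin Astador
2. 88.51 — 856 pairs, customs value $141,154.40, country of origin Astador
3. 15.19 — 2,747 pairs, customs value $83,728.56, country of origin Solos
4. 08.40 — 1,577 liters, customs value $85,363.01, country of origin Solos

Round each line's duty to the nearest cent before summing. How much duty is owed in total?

Line 1 (54.82, Astador, 1,845 kg, $211,252.50):
Base rate for 54.82 is $3.54/kg.
Duty = 1,845 × $3.54 = $6,531.30.
Line 2 (88.51, Astador, 856 pairs, $141,154.40):
Base rate for 88.51 is $3.31/pair.
88.51 has an FTA preferential rate, but origin Astador is not Hesia; base rate stands.
Duty = 856 × $3.31 = $2,833.36.
Line 3 (15.19, Solos, 2,747 pairs, $83,728.56):
Base rate for 15.19 is $1.46/pair.
Duty = 2,747 × $1.46 = $4,010.62.
Line 4 (08.40, Solos, 1,577 liters, $85,363.01):
Base rate for 08.40 is 7.5%.
Additional duty on 08.40 from Solos: +41.5%. Applied ad valorem rate: 7.5% + 41.5% = 49%.
Duty = $85,363.01 × 49% = $41,827.87.
Total = $6,531.30 + $2,833.36 + $4,010.62 + $41,827.87 = $55,203.15.

$55,203.15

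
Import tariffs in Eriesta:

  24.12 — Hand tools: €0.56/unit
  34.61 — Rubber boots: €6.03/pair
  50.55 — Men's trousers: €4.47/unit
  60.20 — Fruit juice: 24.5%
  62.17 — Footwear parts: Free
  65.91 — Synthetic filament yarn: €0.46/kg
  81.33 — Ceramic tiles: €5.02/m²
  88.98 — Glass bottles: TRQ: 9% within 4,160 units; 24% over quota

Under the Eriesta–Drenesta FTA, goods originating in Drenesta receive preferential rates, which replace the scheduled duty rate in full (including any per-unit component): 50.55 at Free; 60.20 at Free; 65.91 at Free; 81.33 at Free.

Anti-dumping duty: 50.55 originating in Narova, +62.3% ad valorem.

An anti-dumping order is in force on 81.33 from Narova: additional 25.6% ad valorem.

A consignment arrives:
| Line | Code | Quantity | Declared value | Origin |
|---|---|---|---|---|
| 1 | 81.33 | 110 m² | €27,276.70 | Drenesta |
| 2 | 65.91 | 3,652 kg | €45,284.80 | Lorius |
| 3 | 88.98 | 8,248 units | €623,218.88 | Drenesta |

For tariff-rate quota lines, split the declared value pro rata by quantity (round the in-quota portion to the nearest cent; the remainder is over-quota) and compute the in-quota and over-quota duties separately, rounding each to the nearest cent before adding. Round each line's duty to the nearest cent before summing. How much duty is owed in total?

Line 1 (81.33, Drenesta, 110 m², €27,276.70):
Base rate for 81.33 is €5.02/m².
Origin Drenesta qualifies under the Eriesta–Drenesta agreement and 81.33 is covered: preferential rate Free applies instead.
The additional-duty order on 81.33 targets Narova, not Drenesta; it does not apply.
Duty = €27,276.70 × 0% = €0.00.
Line 2 (65.91, Lorius, 3,652 kg, €45,284.80):
Base rate for 65.91 is €0.46/kg.
65.91 has an FTA preferential rate, but origin Lorius is not Drenesta; base rate stands.
Duty = 3,652 × €0.46 = €1,679.92.
Line 3 (88.98, Drenesta, 8,248 units, €623,218.88):
Code 88.98 is under a tariff-rate quota (threshold 4,160 units). In-quota: 4,160 units at 9%; over-quota: 4,088 units at 24%.
Pro-rata value split: in-quota = €623,218.88 × 4,160/8,248 = €314,329.60; over-quota = €623,218.88 − €314,329.60 = €308,889.28.
In-quota duty = €314,329.60 × 9% = €28,289.66. Over-quota duty = €308,889.28 × 24% = €74,133.43.
Line duty = €28,289.66 + €74,133.43 = €102,423.09.
Total = €0.00 + €1,679.92 + €102,423.09 = €104,103.01.

€104,103.01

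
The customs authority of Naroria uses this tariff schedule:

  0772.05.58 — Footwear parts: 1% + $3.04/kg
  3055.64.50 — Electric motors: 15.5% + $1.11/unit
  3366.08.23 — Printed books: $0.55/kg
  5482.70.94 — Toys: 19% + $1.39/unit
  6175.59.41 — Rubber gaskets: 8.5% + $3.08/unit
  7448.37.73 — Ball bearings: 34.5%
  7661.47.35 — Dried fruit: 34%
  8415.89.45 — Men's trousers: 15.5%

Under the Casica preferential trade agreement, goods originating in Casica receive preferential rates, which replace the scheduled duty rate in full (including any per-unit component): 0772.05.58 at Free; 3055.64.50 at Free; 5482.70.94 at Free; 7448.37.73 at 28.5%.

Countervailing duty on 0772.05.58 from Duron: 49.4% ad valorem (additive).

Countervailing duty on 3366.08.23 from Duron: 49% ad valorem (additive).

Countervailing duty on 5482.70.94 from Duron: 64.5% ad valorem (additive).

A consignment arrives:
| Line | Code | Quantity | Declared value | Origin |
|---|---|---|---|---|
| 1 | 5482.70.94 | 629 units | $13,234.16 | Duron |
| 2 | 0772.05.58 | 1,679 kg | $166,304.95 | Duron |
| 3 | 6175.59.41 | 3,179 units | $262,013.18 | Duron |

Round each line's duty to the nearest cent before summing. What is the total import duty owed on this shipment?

$132,909.12

Line 1 (5482.70.94, Duron, 629 units, $13,234.16):
Base rate for 5482.70.94 is 19% + $1.39/unit.
5482.70.94 has an FTA preferential rate, but origin Duron is not Casica; base rate stands.
Additional duty on 5482.70.94 from Duron: +64.5%. Applied ad valorem rate: 19% + 64.5% = 83.5%.
Duty = $13,234.16 × 83.5% + 629 × $1.39 = $11,924.83.
Line 2 (0772.05.58, Duron, 1,679 kg, $166,304.95):
Base rate for 0772.05.58 is 1% + $3.04/kg.
0772.05.58 has an FTA preferential rate, but origin Duron is not Casica; base rate stands.
Additional duty on 0772.05.58 from Duron: +49.4%. Applied ad valorem rate: 1% + 49.4% = 50.4%.
Duty = $166,304.95 × 50.4% + 1,679 × $3.04 = $88,921.85.
Line 3 (6175.59.41, Duron, 3,179 units, $262,013.18):
Base rate for 6175.59.41 is 8.5% + $3.08/unit.
Duty = $262,013.18 × 8.5% + 3,179 × $3.08 = $32,062.44.
Total = $11,924.83 + $88,921.85 + $32,062.44 = $132,909.12.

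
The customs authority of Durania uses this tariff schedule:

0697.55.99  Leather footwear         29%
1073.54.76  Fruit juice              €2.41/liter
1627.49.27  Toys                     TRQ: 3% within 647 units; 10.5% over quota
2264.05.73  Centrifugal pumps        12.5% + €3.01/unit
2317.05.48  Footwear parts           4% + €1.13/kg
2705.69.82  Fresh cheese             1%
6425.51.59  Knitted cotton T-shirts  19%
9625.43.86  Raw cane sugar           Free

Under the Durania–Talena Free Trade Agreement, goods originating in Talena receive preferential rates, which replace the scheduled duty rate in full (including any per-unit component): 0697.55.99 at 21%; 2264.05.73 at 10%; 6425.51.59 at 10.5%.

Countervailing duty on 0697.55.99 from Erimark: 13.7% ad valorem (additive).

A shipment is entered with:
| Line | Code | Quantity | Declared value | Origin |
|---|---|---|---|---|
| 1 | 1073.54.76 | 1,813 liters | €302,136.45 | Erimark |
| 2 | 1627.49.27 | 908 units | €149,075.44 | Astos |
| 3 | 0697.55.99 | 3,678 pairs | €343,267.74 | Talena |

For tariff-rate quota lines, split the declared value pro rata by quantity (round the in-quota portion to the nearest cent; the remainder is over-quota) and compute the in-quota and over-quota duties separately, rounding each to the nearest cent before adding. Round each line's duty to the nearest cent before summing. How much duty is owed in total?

Line 1 (1073.54.76, Erimark, 1,813 liters, €302,136.45):
Base rate for 1073.54.76 is €2.41/liter.
Duty = 1,813 × €2.41 = €4,369.33.
Line 2 (1627.49.27, Astos, 908 units, €149,075.44):
Code 1627.49.27 is under a tariff-rate quota (threshold 647 units). In-quota: 647 units at 3%; over-quota: 261 units at 10.5%.
Pro-rata value split: in-quota = €149,075.44 × 647/908 = €106,224.46; over-quota = €149,075.44 − €106,224.46 = €42,850.98.
In-quota duty = €106,224.46 × 3% = €3,186.73. Over-quota duty = €42,850.98 × 10.5% = €4,499.35.
Line duty = €3,186.73 + €4,499.35 = €7,686.08.
Line 3 (0697.55.99, Talena, 3,678 pairs, €343,267.74):
Base rate for 0697.55.99 is 29%.
Origin Talena qualifies under the Durania–Talena agreement and 0697.55.99 is covered: preferential rate 21% applies instead.
The additional-duty order on 0697.55.99 targets Erimark, not Talena; it does not apply.
Duty = €343,267.74 × 21% = €72,086.23.
Total = €4,369.33 + €7,686.08 + €72,086.23 = €84,141.64.

€84,141.64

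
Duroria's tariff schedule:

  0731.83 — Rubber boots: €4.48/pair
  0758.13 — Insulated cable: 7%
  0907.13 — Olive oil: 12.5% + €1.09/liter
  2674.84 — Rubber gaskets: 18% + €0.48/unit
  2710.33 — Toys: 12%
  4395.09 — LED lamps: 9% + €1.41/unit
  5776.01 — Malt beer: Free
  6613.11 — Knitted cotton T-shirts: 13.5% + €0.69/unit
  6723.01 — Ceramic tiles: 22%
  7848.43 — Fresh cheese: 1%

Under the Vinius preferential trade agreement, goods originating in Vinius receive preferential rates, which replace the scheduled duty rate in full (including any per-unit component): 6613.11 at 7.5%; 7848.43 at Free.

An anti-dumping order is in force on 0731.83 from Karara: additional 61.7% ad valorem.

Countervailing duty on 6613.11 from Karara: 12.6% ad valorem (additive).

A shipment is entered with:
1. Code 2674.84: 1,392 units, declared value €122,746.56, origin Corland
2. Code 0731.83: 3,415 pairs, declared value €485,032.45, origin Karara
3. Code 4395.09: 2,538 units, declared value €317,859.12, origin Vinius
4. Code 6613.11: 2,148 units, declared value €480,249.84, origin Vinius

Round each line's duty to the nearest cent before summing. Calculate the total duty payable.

Line 1 (2674.84, Corland, 1,392 units, €122,746.56):
Base rate for 2674.84 is 18% + €0.48/unit.
Duty = €122,746.56 × 18% + 1,392 × €0.48 = €22,762.54.
Line 2 (0731.83, Karara, 3,415 pairs, €485,032.45):
Base rate for 0731.83 is €4.48/pair.
Additional duty on 0731.83 from Karara: +61.7% ad valorem. Applied ad valorem rate = 61.7%.
Duty = €485,032.45 × 61.7% + 3,415 × €4.48 = €314,564.22.
Line 3 (4395.09, Vinius, 2,538 units, €317,859.12):
Base rate for 4395.09 is 9% + €1.41/unit.
Origin Vinius is the FTA partner but 4395.09 is not on the preference list; base rate stands.
Duty = €317,859.12 × 9% + 2,538 × €1.41 = €32,185.90.
Line 4 (6613.11, Vinius, 2,148 units, €480,249.84):
Base rate for 6613.11 is 13.5% + €0.69/unit.
Origin Vinius qualifies under the Duroria–Vinius agreement and 6613.11 is covered: preferential rate 7.5% applies instead.
The additional-duty order on 6613.11 targets Karara, not Vinius; it does not apply.
Duty = €480,249.84 × 7.5% = €36,018.74.
Total = €22,762.54 + €314,564.22 + €32,185.90 + €36,018.74 = €405,531.40.

€405,531.40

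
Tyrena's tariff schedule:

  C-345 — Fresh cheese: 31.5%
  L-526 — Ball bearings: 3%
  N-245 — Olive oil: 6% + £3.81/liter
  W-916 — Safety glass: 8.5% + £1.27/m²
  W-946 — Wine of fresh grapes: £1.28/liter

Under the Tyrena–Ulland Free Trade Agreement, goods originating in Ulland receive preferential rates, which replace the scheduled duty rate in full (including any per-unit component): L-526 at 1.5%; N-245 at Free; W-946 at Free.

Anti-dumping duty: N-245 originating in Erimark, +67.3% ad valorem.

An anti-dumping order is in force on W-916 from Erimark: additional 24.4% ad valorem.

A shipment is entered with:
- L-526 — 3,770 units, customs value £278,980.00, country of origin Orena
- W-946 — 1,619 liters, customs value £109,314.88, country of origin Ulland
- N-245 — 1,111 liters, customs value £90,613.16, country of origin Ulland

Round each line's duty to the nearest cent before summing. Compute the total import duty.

£8,369.40

Line 1 (L-526, Orena, 3,770 units, £278,980.00):
Base rate for L-526 is 3%.
L-526 has an FTA preferential rate, but origin Orena is not Ulland; base rate stands.
Duty = £278,980.00 × 3% = £8,369.40.
Line 2 (W-946, Ulland, 1,619 liters, £109,314.88):
Base rate for W-946 is £1.28/liter.
Origin Ulland qualifies under the Tyrena–Ulland agreement and W-946 is covered: preferential rate Free applies instead.
Duty = £109,314.88 × 0% = £0.00.
Line 3 (N-245, Ulland, 1,111 liters, £90,613.16):
Base rate for N-245 is 6% + £3.81/liter.
Origin Ulland qualifies under the Tyrena–Ulland agreement and N-245 is covered: preferential rate Free applies instead.
The additional-duty order on N-245 targets Erimark, not Ulland; it does not apply.
Duty = £90,613.16 × 0% = £0.00.
Total = £8,369.40 + £0.00 + £0.00 = £8,369.40.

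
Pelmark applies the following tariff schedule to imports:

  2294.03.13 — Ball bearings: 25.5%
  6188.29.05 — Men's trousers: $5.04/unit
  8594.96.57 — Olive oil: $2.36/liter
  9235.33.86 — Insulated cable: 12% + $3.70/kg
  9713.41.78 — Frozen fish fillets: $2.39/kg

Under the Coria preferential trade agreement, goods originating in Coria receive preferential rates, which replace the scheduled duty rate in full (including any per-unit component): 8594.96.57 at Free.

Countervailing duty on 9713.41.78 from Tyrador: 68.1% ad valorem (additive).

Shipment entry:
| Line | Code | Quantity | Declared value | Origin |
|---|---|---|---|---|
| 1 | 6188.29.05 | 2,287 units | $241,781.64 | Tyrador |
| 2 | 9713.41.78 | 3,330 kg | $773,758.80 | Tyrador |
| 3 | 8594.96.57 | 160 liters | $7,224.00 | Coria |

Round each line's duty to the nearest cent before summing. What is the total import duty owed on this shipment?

Line 1 (6188.29.05, Tyrador, 2,287 units, $241,781.64):
Base rate for 6188.29.05 is $5.04/unit.
Duty = 2,287 × $5.04 = $11,526.48.
Line 2 (9713.41.78, Tyrador, 3,330 kg, $773,758.80):
Base rate for 9713.41.78 is $2.39/kg.
Additional duty on 9713.41.78 from Tyrador: +68.1% ad valorem. Applied ad valorem rate = 68.1%.
Duty = $773,758.80 × 68.1% + 3,330 × $2.39 = $534,888.44.
Line 3 (8594.96.57, Coria, 160 liters, $7,224.00):
Base rate for 8594.96.57 is $2.36/liter.
Origin Coria qualifies under the Pelmark–Coria agreement and 8594.96.57 is covered: preferential rate Free applies instead.
Duty = $7,224.00 × 0% = $0.00.
Total = $11,526.48 + $534,888.44 + $0.00 = $546,414.92.

$546,414.92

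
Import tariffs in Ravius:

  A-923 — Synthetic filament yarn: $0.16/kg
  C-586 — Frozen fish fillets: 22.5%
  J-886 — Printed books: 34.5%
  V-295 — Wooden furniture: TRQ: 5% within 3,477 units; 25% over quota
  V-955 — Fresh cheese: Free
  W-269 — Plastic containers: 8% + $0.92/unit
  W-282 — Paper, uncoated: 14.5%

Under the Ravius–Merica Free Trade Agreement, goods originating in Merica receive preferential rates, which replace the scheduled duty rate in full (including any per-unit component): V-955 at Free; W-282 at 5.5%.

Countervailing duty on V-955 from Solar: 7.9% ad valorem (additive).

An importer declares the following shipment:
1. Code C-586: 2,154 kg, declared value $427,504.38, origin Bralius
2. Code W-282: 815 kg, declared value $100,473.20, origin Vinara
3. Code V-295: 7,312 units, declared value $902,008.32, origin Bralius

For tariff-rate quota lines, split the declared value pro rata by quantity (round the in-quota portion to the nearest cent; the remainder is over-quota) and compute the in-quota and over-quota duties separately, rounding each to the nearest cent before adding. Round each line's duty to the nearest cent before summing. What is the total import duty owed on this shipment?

Line 1 (C-586, Bralius, 2,154 kg, $427,504.38):
Base rate for C-586 is 22.5%.
Duty = $427,504.38 × 22.5% = $96,188.49.
Line 2 (W-282, Vinara, 815 kg, $100,473.20):
Base rate for W-282 is 14.5%.
W-282 has an FTA preferential rate, but origin Vinara is not Merica; base rate stands.
Duty = $100,473.20 × 14.5% = $14,568.61.
Line 3 (V-295, Bralius, 7,312 units, $902,008.32):
Code V-295 is under a tariff-rate quota (threshold 3,477 units). In-quota: 3,477 units at 5%; over-quota: 3,835 units at 25%.
Pro-rata value split: in-quota = $902,008.32 × 3,477/7,312 = $428,922.72; over-quota = $902,008.32 − $428,922.72 = $473,085.60.
In-quota duty = $428,922.72 × 5% = $21,446.14. Over-quota duty = $473,085.60 × 25% = $118,271.40.
Line duty = $21,446.14 + $118,271.40 = $139,717.54.
Total = $96,188.49 + $14,568.61 + $139,717.54 = $250,474.64.

$250,474.64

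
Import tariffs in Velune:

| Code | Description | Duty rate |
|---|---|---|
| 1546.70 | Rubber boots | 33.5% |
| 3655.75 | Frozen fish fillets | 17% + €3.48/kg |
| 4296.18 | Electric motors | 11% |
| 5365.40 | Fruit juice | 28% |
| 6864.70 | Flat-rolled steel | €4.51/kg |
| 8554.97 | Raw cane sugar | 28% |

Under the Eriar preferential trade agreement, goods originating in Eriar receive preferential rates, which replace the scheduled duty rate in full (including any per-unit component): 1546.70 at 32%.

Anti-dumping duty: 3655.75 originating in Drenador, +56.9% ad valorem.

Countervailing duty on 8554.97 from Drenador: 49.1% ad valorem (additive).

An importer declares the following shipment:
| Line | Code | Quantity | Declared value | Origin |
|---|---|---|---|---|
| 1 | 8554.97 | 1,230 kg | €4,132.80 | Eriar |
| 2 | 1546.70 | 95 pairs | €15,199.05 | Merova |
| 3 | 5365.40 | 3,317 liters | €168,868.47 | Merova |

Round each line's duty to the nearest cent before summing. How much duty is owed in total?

Line 1 (8554.97, Eriar, 1,230 kg, €4,132.80):
Base rate for 8554.97 is 28%.
Origin Eriar is the FTA partner but 8554.97 is not on the preference list; base rate stands.
The additional-duty order on 8554.97 targets Drenador, not Eriar; it does not apply.
Duty = €4,132.80 × 28% = €1,157.18.
Line 2 (1546.70, Merova, 95 pairs, €15,199.05):
Base rate for 1546.70 is 33.5%.
1546.70 has an FTA preferential rate, but origin Merova is not Eriar; base rate stands.
Duty = €15,199.05 × 33.5% = €5,091.68.
Line 3 (5365.40, Merova, 3,317 liters, €168,868.47):
Base rate for 5365.40 is 28%.
Duty = €168,868.47 × 28% = €47,283.17.
Total = €1,157.18 + €5,091.68 + €47,283.17 = €53,532.03.

€53,532.03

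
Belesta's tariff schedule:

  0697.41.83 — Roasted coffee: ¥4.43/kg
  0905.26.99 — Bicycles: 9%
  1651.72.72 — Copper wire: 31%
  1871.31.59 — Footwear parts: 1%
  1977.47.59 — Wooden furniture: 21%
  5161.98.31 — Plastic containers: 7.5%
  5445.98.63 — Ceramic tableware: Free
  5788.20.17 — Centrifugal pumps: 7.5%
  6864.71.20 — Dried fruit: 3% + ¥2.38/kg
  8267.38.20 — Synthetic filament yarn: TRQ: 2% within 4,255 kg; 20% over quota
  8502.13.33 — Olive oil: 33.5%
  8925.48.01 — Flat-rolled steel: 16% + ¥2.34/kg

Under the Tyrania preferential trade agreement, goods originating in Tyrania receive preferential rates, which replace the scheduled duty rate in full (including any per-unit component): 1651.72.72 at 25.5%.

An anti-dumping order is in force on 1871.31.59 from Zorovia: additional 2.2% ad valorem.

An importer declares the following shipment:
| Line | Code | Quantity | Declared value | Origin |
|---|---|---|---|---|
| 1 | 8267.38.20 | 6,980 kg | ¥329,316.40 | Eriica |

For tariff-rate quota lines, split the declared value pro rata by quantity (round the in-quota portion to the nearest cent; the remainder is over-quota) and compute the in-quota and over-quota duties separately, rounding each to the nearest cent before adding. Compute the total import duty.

Line 1 (8267.38.20, Eriica, 6,980 kg, ¥329,316.40):
Code 8267.38.20 is under a tariff-rate quota (threshold 4,255 kg). In-quota: 4,255 kg at 2%; over-quota: 2,725 kg at 20%.
Pro-rata value split: in-quota = ¥329,316.40 × 4,255/6,980 = ¥200,750.90; over-quota = ¥329,316.40 − ¥200,750.90 = ¥128,565.50.
In-quota duty = ¥200,750.90 × 2% = ¥4,015.02. Over-quota duty = ¥128,565.50 × 20% = ¥25,713.10.
Line duty = ¥4,015.02 + ¥25,713.10 = ¥29,728.12.

¥29,728.12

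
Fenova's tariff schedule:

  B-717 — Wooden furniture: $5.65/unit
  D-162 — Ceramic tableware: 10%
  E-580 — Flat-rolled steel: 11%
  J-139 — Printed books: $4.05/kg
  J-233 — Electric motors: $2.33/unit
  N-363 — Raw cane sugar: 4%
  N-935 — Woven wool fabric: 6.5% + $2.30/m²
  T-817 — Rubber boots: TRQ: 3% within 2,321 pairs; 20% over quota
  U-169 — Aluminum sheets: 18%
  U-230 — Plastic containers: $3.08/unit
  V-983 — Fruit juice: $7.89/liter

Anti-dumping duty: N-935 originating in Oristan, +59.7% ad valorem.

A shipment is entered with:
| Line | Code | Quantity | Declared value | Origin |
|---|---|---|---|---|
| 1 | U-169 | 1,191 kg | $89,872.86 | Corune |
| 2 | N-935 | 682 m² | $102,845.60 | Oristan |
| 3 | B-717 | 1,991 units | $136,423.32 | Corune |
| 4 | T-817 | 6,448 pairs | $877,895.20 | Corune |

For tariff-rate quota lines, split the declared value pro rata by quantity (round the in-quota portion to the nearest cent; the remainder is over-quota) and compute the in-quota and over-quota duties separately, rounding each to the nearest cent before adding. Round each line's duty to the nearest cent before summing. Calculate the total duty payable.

$218,936.98

Line 1 (U-169, Corune, 1,191 kg, $89,872.86):
Base rate for U-169 is 18%.
Duty = $89,872.86 × 18% = $16,177.11.
Line 2 (N-935, Oristan, 682 m², $102,845.60):
Base rate for N-935 is 6.5% + $2.30/m².
Additional duty on N-935 from Oristan: +59.7%. Applied ad valorem rate: 6.5% + 59.7% = 66.2%.
Duty = $102,845.60 × 66.2% + 682 × $2.30 = $69,652.39.
Line 3 (B-717, Corune, 1,991 units, $136,423.32):
Base rate for B-717 is $5.65/unit.
Duty = 1,991 × $5.65 = $11,249.15.
Line 4 (T-817, Corune, 6,448 pairs, $877,895.20):
Code T-817 is under a tariff-rate quota (threshold 2,321 pairs). In-quota: 2,321 pairs at 3%; over-quota: 4,127 pairs at 20%.
Pro-rata value split: in-quota = $877,895.20 × 2,321/6,448 = $316,004.15; over-quota = $877,895.20 − $316,004.15 = $561,891.05.
In-quota duty = $316,004.15 × 3% = $9,480.12. Over-quota duty = $561,891.05 × 20% = $112,378.21.
Line duty = $9,480.12 + $112,378.21 = $121,858.33.
Total = $16,177.11 + $69,652.39 + $11,249.15 + $121,858.33 = $218,936.98.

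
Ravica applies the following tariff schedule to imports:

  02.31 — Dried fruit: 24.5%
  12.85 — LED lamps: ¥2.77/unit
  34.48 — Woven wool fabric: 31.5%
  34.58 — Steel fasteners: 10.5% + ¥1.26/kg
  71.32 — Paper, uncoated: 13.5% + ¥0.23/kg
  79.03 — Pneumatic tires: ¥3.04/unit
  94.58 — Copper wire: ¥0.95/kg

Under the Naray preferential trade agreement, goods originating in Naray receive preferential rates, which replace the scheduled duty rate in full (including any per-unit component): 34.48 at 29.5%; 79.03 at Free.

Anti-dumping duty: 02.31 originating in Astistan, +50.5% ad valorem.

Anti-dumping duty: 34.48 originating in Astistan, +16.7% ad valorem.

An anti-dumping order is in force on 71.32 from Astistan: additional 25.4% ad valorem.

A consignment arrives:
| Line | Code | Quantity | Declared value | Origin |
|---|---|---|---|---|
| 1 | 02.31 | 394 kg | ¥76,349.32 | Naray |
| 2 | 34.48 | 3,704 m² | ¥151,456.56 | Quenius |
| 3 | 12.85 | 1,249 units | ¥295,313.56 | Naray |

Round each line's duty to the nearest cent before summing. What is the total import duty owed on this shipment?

¥69,874.13

Line 1 (02.31, Naray, 394 kg, ¥76,349.32):
Base rate for 02.31 is 24.5%.
Origin Naray is the FTA partner but 02.31 is not on the preference list; base rate stands.
The additional-duty order on 02.31 targets Astistan, not Naray; it does not apply.
Duty = ¥76,349.32 × 24.5% = ¥18,705.58.
Line 2 (34.48, Quenius, 3,704 m², ¥151,456.56):
Base rate for 34.48 is 31.5%.
34.48 has an FTA preferential rate, but origin Quenius is not Naray; base rate stands.
The additional-duty order on 34.48 targets Astistan, not Quenius; it does not apply.
Duty = ¥151,456.56 × 31.5% = ¥47,708.82.
Line 3 (12.85, Naray, 1,249 units, ¥295,313.56):
Base rate for 12.85 is ¥2.77/unit.
Origin Naray is the FTA partner but 12.85 is not on the preference list; base rate stands.
Duty = 1,249 × ¥2.77 = ¥3,459.73.
Total = ¥18,705.58 + ¥47,708.82 + ¥3,459.73 = ¥69,874.13.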